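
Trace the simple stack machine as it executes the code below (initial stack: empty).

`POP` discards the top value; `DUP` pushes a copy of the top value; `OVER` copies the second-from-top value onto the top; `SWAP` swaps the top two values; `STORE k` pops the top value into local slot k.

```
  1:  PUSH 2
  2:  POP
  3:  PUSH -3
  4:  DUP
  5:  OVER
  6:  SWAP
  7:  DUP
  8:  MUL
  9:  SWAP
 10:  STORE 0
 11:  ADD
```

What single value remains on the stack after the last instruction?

6

PUSH 2  → 2
POP     → (empty)
PUSH -3 → -3
DUP     → -3 -3
OVER    → -3 -3 -3
SWAP    → -3 -3 -3
DUP     → -3 -3 -3 -3
MUL     → -3 -3 9
SWAP    → -3 9 -3
STORE 0 → -3 9
ADD     → 6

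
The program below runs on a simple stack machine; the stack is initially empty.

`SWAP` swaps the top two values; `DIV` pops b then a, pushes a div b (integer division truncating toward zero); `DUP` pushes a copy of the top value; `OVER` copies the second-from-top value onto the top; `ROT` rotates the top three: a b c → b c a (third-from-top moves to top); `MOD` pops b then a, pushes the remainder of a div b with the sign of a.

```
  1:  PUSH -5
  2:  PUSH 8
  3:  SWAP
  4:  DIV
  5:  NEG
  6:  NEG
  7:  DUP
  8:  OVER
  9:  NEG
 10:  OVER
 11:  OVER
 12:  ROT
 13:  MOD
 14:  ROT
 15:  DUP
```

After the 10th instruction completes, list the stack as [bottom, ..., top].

[-1, -1, 1, -1]

PUSH -5 → [-5]
PUSH 8  → [-5, 8]
SWAP    → [8, -5]
DIV     → [-1]
NEG     → [1]
NEG     → [-1]
DUP     → [-1, -1]
OVER    → [-1, -1, -1]
NEG     → [-1, -1, 1]
OVER    → [-1, -1, 1, -1]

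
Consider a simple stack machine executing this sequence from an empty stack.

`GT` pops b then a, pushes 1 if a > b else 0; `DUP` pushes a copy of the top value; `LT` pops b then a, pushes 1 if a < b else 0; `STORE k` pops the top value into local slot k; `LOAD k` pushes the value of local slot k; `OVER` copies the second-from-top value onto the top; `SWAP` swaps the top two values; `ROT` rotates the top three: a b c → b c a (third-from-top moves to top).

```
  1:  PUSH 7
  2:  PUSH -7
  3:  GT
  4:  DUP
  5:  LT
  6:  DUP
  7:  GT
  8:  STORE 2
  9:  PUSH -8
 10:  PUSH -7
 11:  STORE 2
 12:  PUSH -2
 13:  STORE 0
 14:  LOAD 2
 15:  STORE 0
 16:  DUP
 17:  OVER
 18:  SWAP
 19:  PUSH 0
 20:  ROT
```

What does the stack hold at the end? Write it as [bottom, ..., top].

[-8, -8, 0, -8]

PUSH 7  → [7]
PUSH -7 → [7, -7]
GT      → [1]
DUP     → [1, 1]
LT      → [0]
DUP     → [0, 0]
GT      → [0]
STORE 2 → []
PUSH -8 → [-8]
PUSH -7 → [-8, -7]
STORE 2 → [-8]
PUSH -2 → [-8, -2]
STORE 0 → [-8]
LOAD 2  → [-8, -7]
STORE 0 → [-8]
DUP     → [-8, -8]
OVER    → [-8, -8, -8]
SWAP    → [-8, -8, -8]
PUSH 0  → [-8, -8, -8, 0]
ROT     → [-8, -8, 0, -8]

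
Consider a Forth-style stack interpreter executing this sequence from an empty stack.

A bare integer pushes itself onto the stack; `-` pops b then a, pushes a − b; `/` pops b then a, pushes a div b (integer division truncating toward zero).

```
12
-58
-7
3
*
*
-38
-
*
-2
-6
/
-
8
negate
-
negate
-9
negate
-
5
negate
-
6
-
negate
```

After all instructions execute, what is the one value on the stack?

15090

12     → 12
-58    → 12 -58
-7     → 12 -58 -7
3      → 12 -58 -7 3
*      → 12 -58 -21
*      → 12 1218
-38    → 12 1218 -38
-      → 12 1256
*      → 15072
-2     → 15072 -2
-6     → 15072 -2 -6
/      → 15072 0
-      → 15072
8      → 15072 8
negate → 15072 -8
-      → 15080
negate → -15080
-9     → -15080 -9
negate → -15080 9
-      → -15089
5      → -15089 5
negate → -15089 -5
-      → -15084
6      → -15084 6
-      → -15090
negate → 15090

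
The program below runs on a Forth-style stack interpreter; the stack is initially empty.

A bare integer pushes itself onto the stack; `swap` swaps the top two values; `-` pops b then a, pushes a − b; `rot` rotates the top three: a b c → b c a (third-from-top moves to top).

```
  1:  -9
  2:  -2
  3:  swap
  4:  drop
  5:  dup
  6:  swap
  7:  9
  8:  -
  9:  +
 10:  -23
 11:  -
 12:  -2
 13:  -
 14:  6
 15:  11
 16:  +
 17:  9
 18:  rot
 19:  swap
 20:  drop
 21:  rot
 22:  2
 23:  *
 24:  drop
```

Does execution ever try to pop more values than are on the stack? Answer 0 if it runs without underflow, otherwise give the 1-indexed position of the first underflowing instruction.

21

-9   : -9
-2   : -9 -2
swap : -2 -9
drop : -2
dup  : -2 -2
swap : -2 -2
9    : -2 -2 9
-    : -2 -11
+    : -13
-23  : -13 -23
-    : 10
-2   : 10 -2
-    : 12
6    : 12 6
11   : 12 6 11
+    : 12 17
9    : 12 17 9
rot  : 17 9 12
swap : 17 12 9
drop : 17 12
rot  — needs 3 operands, stack has 2 → underflow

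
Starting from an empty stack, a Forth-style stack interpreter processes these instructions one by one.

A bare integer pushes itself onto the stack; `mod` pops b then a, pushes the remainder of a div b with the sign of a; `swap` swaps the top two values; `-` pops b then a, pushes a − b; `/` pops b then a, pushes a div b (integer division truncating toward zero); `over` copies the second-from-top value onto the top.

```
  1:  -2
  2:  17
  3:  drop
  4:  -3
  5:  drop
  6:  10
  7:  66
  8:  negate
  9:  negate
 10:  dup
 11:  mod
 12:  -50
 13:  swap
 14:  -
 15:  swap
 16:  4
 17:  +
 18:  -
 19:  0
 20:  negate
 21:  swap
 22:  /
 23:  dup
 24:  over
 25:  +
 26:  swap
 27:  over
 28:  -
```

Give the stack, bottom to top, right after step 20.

[-2, -64, 0]

-2     → -2
17     → -2 17
drop   → -2
-3     → -2 -3
drop   → -2
10     → -2 10
66     → -2 10 66
negate → -2 10 -66
negate → -2 10 66
dup    → -2 10 66 66
mod    → -2 10 0
-50    → -2 10 0 -50
swap   → -2 10 -50 0
-      → -2 10 -50
swap   → -2 -50 10
4      → -2 -50 10 4
+      → -2 -50 14
-      → -2 -64
0      → -2 -64 0
negate → -2 -64 0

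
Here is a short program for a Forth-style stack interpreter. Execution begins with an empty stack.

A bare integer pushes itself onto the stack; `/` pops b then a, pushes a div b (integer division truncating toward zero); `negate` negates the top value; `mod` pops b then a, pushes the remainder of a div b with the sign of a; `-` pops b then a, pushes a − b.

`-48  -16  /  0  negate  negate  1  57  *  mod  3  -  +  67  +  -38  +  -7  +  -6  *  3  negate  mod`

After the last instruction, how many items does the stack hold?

-48    → -48
-16    → -48 -16
/      → 3
0      → 3 0
negate → 3 0
negate → 3 0
1      → 3 0 1
57     → 3 0 1 57
*      → 3 0 57
mod    → 3 0
3      → 3 0 3
-      → 3 -3
+      → 0
67     → 0 67
+      → 67
-38    → 67 -38
+      → 29
-7     → 29 -7
+      → 22
-6     → 22 -6
*      → -132
3      → -132 3
negate → -132 -3
mod    → 0

1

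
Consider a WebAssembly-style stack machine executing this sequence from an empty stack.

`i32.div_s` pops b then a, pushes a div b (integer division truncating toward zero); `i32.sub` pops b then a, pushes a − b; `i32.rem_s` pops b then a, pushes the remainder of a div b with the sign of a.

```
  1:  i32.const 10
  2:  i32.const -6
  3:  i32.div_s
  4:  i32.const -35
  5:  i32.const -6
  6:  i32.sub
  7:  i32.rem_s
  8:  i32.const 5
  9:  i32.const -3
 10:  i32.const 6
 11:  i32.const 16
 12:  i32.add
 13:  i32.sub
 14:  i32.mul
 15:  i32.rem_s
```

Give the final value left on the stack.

i32.const 10  → [10]
i32.const -6  → [10, -6]
i32.div_s     → [-1]
i32.const -35 → [-1, -35]
i32.const -6  → [-1, -35, -6]
i32.sub       → [-1, -29]
i32.rem_s     → [-1]
i32.const 5   → [-1, 5]
i32.const -3  → [-1, 5, -3]
i32.const 6   → [-1, 5, -3, 6]
i32.const 16  → [-1, 5, -3, 6, 16]
i32.add       → [-1, 5, -3, 22]
i32.sub       → [-1, 5, -25]
i32.mul       → [-1, -125]
i32.rem_s     → [-1]

-1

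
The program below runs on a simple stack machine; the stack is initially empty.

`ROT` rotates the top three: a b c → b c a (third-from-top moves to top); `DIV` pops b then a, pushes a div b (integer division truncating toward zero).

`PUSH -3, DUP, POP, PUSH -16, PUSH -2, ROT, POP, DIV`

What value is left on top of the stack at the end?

PUSH -3  : -3
DUP      : -3 -3
POP      : -3
PUSH -16 : -3 -16
PUSH -2  : -3 -16 -2
ROT      : -16 -2 -3
POP      : -16 -2
DIV      : 8

8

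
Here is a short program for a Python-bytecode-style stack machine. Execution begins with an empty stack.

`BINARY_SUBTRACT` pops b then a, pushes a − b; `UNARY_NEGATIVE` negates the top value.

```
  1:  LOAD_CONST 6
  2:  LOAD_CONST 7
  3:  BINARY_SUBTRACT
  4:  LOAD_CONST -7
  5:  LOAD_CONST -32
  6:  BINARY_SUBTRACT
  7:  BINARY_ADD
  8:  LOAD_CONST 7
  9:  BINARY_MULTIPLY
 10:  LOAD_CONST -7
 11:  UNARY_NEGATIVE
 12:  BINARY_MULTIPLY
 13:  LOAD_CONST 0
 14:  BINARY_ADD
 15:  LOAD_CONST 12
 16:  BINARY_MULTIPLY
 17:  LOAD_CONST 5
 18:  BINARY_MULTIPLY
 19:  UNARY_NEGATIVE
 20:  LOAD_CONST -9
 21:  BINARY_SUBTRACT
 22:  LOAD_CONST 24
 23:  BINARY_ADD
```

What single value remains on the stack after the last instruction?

-70527

LOAD_CONST 6    -> 6
LOAD_CONST 7    -> 6 7
BINARY_SUBTRACT -> -1
LOAD_CONST -7   -> -1 -7
LOAD_CONST -32  -> -1 -7 -32
BINARY_SUBTRACT -> -1 25
BINARY_ADD      -> 24
LOAD_CONST 7    -> 24 7
BINARY_MULTIPLY -> 168
LOAD_CONST -7   -> 168 -7
UNARY_NEGATIVE  -> 168 7
BINARY_MULTIPLY -> 1176
LOAD_CONST 0    -> 1176 0
BINARY_ADD      -> 1176
LOAD_CONST 12   -> 1176 12
BINARY_MULTIPLY -> 14112
LOAD_CONST 5    -> 14112 5
BINARY_MULTIPLY -> 70560
UNARY_NEGATIVE  -> -70560
LOAD_CONST -9   -> -70560 -9
BINARY_SUBTRACT -> -70551
LOAD_CONST 24   -> -70551 24
BINARY_ADD      -> -70527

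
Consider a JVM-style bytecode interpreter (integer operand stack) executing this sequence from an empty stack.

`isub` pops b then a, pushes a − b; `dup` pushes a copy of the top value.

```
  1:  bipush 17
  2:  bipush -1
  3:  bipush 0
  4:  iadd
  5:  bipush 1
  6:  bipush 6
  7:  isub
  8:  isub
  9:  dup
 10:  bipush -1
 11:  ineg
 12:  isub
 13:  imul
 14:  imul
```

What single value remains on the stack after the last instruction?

bipush 17 → 17
bipush -1 → 17 -1
bipush 0  → 17 -1 0
iadd      → 17 -1
bipush 1  → 17 -1 1
bipush 6  → 17 -1 1 6
isub      → 17 -1 -5
isub      → 17 4
dup       → 17 4 4
bipush -1 → 17 4 4 -1
ineg      → 17 4 4 1
isub      → 17 4 3
imul      → 17 12
imul      → 204

204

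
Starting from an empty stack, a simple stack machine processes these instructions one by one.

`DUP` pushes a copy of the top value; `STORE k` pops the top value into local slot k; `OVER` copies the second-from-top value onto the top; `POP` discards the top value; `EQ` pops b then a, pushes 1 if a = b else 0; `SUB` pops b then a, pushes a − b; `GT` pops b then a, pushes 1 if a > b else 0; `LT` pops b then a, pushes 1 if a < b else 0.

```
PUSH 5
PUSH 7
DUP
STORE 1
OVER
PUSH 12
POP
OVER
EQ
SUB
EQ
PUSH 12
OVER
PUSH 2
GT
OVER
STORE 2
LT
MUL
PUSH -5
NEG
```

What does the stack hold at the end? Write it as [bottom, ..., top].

[0, 5]

PUSH 5  → [5]
PUSH 7  → [5, 7]
DUP     → [5, 7, 7]
STORE 1 → [5, 7]
OVER    → [5, 7, 5]
PUSH 12 → [5, 7, 5, 12]
POP     → [5, 7, 5]
OVER    → [5, 7, 5, 7]
EQ      → [5, 7, 0]
SUB     → [5, 7]
EQ      → [0]
PUSH 12 → [0, 12]
OVER    → [0, 12, 0]
PUSH 2  → [0, 12, 0, 2]
GT      → [0, 12, 0]
OVER    → [0, 12, 0, 12]
STORE 2 → [0, 12, 0]
LT      → [0, 0]
MUL     → [0]
PUSH -5 → [0, -5]
NEG     → [0, 5]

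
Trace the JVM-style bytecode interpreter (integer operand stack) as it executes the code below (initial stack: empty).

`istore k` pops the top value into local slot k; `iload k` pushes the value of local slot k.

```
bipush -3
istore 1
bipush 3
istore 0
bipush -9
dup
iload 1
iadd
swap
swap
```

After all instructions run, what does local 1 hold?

bipush -3 -> -3
istore 1  -> (empty)
bipush 3  -> 3
istore 0  -> (empty)
bipush -9 -> -9
dup       -> -9 -9
iload 1   -> -9 -9 -3
iadd      -> -9 -12
swap      -> -12 -9
swap      -> -9 -12

-3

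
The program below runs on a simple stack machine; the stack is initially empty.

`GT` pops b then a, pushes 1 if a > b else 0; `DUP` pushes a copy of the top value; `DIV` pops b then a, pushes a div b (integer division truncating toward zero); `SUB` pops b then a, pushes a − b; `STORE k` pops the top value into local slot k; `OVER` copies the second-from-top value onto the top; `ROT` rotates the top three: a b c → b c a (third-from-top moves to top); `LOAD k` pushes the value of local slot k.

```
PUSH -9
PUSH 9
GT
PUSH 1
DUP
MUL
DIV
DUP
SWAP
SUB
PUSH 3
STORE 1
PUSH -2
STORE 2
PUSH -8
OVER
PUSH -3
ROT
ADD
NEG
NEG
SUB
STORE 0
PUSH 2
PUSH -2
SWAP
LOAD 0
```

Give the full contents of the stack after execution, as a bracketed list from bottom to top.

[0, -2, 2, 11]

PUSH -9 → -9
PUSH 9  → -9 9
GT      → 0
PUSH 1  → 0 1
DUP     → 0 1 1
MUL     → 0 1
DIV     → 0
DUP     → 0 0
SWAP    → 0 0
SUB     → 0
PUSH 3  → 0 3
STORE 1 → 0
PUSH -2 → 0 -2
STORE 2 → 0
PUSH -8 → 0 -8
OVER    → 0 -8 0
PUSH -3 → 0 -8 0 -3
ROT     → 0 0 -3 -8
ADD     → 0 0 -11
NEG     → 0 0 11
NEG     → 0 0 -11
SUB     → 0 11
STORE 0 → 0
PUSH 2  → 0 2
PUSH -2 → 0 2 -2
SWAP    → 0 -2 2
LOAD 0  → 0 -2 2 11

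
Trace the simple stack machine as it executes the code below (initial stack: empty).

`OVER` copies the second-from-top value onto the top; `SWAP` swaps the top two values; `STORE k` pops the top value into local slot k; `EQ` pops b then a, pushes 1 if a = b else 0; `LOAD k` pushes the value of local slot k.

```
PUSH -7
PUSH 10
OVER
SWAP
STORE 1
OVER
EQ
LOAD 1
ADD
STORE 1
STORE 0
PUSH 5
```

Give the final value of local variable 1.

11

PUSH -7 : [-7]
PUSH 10 : [-7, 10]
OVER    : [-7, 10, -7]
SWAP    : [-7, -7, 10]
STORE 1 : [-7, -7]
OVER    : [-7, -7, -7]
EQ      : [-7, 1]
LOAD 1  : [-7, 1, 10]
ADD     : [-7, 11]
STORE 1 : [-7]
STORE 0 : []
PUSH 5  : [5]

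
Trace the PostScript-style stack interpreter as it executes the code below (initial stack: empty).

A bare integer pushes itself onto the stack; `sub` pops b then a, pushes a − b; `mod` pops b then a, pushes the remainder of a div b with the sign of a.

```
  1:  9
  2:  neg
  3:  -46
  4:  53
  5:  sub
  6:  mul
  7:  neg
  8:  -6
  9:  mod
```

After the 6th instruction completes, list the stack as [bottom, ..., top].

9   → 9
neg → -9
-46 → -9 -46
53  → -9 -46 53
sub → -9 -99
mul → 891

[891]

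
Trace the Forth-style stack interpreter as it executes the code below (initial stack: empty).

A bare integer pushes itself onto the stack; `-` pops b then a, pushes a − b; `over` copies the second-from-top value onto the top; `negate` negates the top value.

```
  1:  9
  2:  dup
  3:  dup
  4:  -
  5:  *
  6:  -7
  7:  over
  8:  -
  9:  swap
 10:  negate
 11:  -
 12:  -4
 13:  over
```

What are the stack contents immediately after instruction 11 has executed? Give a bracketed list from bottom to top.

9      → [9]
dup    → [9, 9]
dup    → [9, 9, 9]
-      → [9, 0]
*      → [0]
-7     → [0, -7]
over   → [0, -7, 0]
-      → [0, -7]
swap   → [-7, 0]
negate → [-7, 0]
-      → [-7]

[-7]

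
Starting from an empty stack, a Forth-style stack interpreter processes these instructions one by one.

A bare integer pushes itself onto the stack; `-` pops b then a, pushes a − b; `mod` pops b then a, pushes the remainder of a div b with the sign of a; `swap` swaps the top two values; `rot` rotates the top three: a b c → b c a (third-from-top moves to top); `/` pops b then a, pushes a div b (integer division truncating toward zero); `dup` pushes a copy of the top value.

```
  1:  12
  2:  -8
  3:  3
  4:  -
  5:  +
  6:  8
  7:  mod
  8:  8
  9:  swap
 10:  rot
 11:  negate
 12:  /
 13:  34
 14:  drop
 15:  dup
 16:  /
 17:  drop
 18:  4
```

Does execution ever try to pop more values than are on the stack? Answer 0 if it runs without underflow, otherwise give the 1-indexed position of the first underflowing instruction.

12   → [12]
-8   → [12, -8]
3    → [12, -8, 3]
-    → [12, -11]
+    → [1]
8    → [1, 8]
mod  → [1]
8    → [1, 8]
swap → [8, 1]
rot  — needs 3 operands, stack has 2 → underflow

10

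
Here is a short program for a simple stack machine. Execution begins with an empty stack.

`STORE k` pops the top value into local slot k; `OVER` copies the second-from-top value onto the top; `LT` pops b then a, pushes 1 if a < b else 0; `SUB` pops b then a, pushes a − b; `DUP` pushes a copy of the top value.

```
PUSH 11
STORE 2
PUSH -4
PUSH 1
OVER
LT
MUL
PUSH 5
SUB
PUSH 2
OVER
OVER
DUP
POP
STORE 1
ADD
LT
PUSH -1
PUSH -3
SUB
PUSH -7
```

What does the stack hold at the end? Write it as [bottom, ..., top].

[1, 2, -7]

PUSH 11  11
STORE 2  (empty)
PUSH -4  -4
PUSH 1   -4 1
OVER     -4 1 -4
LT       -4 0
MUL      0
PUSH 5   0 5
SUB      -5
PUSH 2   -5 2
OVER     -5 2 -5
OVER     -5 2 -5 2
DUP      -5 2 -5 2 2
POP      -5 2 -5 2
STORE 1  -5 2 -5
ADD      -5 -3
LT       1
PUSH -1  1 -1
PUSH -3  1 -1 -3
SUB      1 2
PUSH -7  1 2 -7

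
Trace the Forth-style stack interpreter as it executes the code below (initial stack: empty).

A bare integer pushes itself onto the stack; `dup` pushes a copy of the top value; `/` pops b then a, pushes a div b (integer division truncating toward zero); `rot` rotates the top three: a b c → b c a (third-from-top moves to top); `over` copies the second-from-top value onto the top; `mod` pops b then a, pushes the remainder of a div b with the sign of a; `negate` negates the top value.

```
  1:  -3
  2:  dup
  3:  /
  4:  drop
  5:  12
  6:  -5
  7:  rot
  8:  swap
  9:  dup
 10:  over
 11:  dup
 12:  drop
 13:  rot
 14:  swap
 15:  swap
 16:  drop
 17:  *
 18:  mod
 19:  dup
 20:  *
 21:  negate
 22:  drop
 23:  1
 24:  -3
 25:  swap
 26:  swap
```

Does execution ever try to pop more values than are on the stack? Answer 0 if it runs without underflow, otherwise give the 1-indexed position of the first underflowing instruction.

-3   -> [-3]
dup  -> [-3, -3]
/    -> [1]
drop -> []
12   -> [12]
-5   -> [12, -5]
rot  — needs 3 operands, stack has 2 → underflow

7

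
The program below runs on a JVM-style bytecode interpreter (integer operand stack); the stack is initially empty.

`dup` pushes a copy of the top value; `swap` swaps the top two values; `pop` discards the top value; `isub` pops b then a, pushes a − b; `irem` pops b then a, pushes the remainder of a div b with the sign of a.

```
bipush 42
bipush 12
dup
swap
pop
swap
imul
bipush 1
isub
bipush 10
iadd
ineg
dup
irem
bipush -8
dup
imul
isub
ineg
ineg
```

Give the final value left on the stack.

-64

bipush 42 -> [42]
bipush 12 -> [42, 12]
dup       -> [42, 12, 12]
swap      -> [42, 12, 12]
pop       -> [42, 12]
swap      -> [12, 42]
imul      -> [504]
bipush 1  -> [504, 1]
isub      -> [503]
bipush 10 -> [503, 10]
iadd      -> [513]
ineg      -> [-513]
dup       -> [-513, -513]
irem      -> [0]
bipush -8 -> [0, -8]
dup       -> [0, -8, -8]
imul      -> [0, 64]
isub      -> [-64]
ineg      -> [64]
ineg      -> [-64]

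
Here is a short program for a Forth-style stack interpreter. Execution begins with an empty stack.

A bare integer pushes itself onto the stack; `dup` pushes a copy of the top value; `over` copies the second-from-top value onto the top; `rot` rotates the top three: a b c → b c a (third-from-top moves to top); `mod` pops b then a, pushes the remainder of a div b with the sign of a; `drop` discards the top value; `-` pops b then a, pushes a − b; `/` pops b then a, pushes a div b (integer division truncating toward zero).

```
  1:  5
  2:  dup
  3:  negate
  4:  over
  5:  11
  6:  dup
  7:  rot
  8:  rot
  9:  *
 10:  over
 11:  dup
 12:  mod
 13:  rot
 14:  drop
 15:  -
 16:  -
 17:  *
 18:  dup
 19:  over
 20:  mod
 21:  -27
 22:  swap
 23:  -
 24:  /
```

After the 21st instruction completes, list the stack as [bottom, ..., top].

5      → 5
dup    → 5 5
negate → 5 -5
over   → 5 -5 5
11     → 5 -5 5 11
dup    → 5 -5 5 11 11
rot    → 5 -5 11 11 5
rot    → 5 -5 11 5 11
*      → 5 -5 11 55
over   → 5 -5 11 55 11
dup    → 5 -5 11 55 11 11
mod    → 5 -5 11 55 0
rot    → 5 -5 55 0 11
drop   → 5 -5 55 0
-      → 5 -5 55
-      → 5 -60
*      → -300
dup    → -300 -300
over   → -300 -300 -300
mod    → -300 0
-27    → -300 0 -27

[-300, 0, -27]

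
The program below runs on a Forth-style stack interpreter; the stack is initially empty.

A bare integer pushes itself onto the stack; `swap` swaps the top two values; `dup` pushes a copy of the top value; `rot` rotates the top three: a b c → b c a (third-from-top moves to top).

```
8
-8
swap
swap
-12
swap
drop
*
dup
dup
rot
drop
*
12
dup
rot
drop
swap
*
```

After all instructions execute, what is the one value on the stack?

144

8    -> [8]
-8   -> [8, -8]
swap -> [-8, 8]
swap -> [8, -8]
-12  -> [8, -8, -12]
swap -> [8, -12, -8]
drop -> [8, -12]
*    -> [-96]
dup  -> [-96, -96]
dup  -> [-96, -96, -96]
rot  -> [-96, -96, -96]
drop -> [-96, -96]
*    -> [9216]
12   -> [9216, 12]
dup  -> [9216, 12, 12]
rot  -> [12, 12, 9216]
drop -> [12, 12]
swap -> [12, 12]
*    -> [144]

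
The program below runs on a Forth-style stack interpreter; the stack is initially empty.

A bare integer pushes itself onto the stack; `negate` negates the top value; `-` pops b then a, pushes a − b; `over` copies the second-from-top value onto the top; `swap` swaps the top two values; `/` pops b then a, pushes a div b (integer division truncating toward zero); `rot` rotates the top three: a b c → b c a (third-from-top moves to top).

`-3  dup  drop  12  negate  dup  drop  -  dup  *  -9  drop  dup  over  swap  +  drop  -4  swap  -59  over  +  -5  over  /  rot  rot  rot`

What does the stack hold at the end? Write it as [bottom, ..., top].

-3     -> [-3]
dup    -> [-3, -3]
drop   -> [-3]
12     -> [-3, 12]
negate -> [-3, -12]
dup    -> [-3, -12, -12]
drop   -> [-3, -12]
-      -> [9]
dup    -> [9, 9]
*      -> [81]
-9     -> [81, -9]
drop   -> [81]
dup    -> [81, 81]
over   -> [81, 81, 81]
swap   -> [81, 81, 81]
+      -> [81, 162]
drop   -> [81]
-4     -> [81, -4]
swap   -> [-4, 81]
-59    -> [-4, 81, -59]
over   -> [-4, 81, -59, 81]
+      -> [-4, 81, 22]
-5     -> [-4, 81, 22, -5]
over   -> [-4, 81, 22, -5, 22]
/      -> [-4, 81, 22, 0]
rot    -> [-4, 22, 0, 81]
rot    -> [-4, 0, 81, 22]
rot    -> [-4, 81, 22, 0]

[-4, 81, 22, 0]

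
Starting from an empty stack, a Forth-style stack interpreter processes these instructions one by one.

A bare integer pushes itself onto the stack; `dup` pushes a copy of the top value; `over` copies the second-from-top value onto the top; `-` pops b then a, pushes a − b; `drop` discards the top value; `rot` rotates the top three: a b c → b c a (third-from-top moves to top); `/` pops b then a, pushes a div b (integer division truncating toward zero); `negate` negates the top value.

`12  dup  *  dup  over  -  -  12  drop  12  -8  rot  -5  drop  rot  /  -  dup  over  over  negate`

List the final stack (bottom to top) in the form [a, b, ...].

12      [12]
dup     [12, 12]
*       [144]
dup     [144, 144]
over    [144, 144, 144]
-       [144, 0]
-       [144]
12      [144, 12]
drop    [144]
12      [144, 12]
-8      [144, 12, -8]
rot     [12, -8, 144]
-5      [12, -8, 144, -5]
drop    [12, -8, 144]
rot     [-8, 144, 12]
/       [-8, 12]
-       [-20]
dup     [-20, -20]
over    [-20, -20, -20]
over    [-20, -20, -20, -20]
negate  [-20, -20, -20, 20]

[-20, -20, -20, 20]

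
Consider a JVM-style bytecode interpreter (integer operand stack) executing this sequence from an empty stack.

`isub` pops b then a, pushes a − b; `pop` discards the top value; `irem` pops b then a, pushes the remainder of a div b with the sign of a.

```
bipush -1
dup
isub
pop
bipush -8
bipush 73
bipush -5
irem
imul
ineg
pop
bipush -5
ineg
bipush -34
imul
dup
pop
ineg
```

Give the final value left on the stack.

170

bipush -1  : [-1]
dup        : [-1, -1]
isub       : [0]
pop        : []
bipush -8  : [-8]
bipush 73  : [-8, 73]
bipush -5  : [-8, 73, -5]
irem       : [-8, 3]
imul       : [-24]
ineg       : [24]
pop        : []
bipush -5  : [-5]
ineg       : [5]
bipush -34 : [5, -34]
imul       : [-170]
dup        : [-170, -170]
pop        : [-170]
ineg       : [170]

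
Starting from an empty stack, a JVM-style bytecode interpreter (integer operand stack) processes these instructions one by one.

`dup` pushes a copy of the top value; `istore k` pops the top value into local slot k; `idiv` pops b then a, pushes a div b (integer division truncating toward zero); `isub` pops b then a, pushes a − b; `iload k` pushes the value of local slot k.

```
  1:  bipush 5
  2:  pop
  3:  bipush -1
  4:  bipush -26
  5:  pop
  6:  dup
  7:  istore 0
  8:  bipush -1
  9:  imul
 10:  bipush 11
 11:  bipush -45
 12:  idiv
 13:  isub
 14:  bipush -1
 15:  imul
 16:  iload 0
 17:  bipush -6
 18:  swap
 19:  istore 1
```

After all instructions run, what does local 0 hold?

bipush 5   : 5
pop        : (empty)
bipush -1  : -1
bipush -26 : -1 -26
pop        : -1
dup        : -1 -1
istore 0   : -1
bipush -1  : -1 -1
imul       : 1
bipush 11  : 1 11
bipush -45 : 1 11 -45
idiv       : 1 0
isub       : 1
bipush -1  : 1 -1
imul       : -1
iload 0    : -1 -1
bipush -6  : -1 -1 -6
swap       : -1 -6 -1
istore 1   : -1 -6

-1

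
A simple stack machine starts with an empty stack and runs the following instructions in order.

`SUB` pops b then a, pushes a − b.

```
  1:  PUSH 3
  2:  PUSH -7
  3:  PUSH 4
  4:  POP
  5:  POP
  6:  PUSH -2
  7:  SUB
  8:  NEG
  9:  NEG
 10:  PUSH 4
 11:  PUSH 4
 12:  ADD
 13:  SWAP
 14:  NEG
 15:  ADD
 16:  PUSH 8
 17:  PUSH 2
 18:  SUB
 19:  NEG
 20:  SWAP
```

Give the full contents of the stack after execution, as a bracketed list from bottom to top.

PUSH 3  → 3
PUSH -7 → 3 -7
PUSH 4  → 3 -7 4
POP     → 3 -7
POP     → 3
PUSH -2 → 3 -2
SUB     → 5
NEG     → -5
NEG     → 5
PUSH 4  → 5 4
PUSH 4  → 5 4 4
ADD     → 5 8
SWAP    → 8 5
NEG     → 8 -5
ADD     → 3
PUSH 8  → 3 8
PUSH 2  → 3 8 2
SUB     → 3 6
NEG     → 3 -6
SWAP    → -6 3

[-6, 3]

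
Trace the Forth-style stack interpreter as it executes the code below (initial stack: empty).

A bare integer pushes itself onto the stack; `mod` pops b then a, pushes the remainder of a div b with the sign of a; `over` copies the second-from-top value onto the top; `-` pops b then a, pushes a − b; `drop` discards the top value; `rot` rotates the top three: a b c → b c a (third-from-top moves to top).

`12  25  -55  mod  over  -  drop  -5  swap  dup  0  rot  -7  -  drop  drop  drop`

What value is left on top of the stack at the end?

12    12
25    12 25
-55   12 25 -55
mod   12 25
over  12 25 12
-     12 13
drop  12
-5    12 -5
swap  -5 12
dup   -5 12 12
0     -5 12 12 0
rot   -5 12 0 12
-7    -5 12 0 12 -7
-     -5 12 0 19
drop  -5 12 0
drop  -5 12
drop  -5

-5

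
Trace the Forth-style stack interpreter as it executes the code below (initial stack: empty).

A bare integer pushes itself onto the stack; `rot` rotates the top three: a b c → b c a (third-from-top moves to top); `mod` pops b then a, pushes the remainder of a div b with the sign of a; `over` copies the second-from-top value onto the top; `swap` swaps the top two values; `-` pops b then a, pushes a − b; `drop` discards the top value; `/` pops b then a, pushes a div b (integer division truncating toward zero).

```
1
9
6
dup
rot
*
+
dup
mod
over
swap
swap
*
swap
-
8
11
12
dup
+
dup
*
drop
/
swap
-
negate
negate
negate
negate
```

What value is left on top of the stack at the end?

1      -> 1
9      -> 1 9
6      -> 1 9 6
dup    -> 1 9 6 6
rot    -> 1 6 6 9
*      -> 1 6 54
+      -> 1 60
dup    -> 1 60 60
mod    -> 1 0
over   -> 1 0 1
swap   -> 1 1 0
swap   -> 1 0 1
*      -> 1 0
swap   -> 0 1
-      -> -1
8      -> -1 8
11     -> -1 8 11
12     -> -1 8 11 12
dup    -> -1 8 11 12 12
+      -> -1 8 11 24
dup    -> -1 8 11 24 24
*      -> -1 8 11 576
drop   -> -1 8 11
/      -> -1 0
swap   -> 0 -1
-      -> 1
negate -> -1
negate -> 1
negate -> -1
negate -> 1

1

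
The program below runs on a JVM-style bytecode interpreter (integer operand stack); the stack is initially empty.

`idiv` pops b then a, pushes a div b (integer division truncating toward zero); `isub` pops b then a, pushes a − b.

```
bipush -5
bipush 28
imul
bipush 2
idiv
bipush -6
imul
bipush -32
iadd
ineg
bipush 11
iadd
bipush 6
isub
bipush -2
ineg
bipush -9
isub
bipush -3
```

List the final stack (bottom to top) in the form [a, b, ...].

[-383, 11, -3]

bipush -5  -> -5
bipush 28  -> -5 28
imul       -> -140
bipush 2   -> -140 2
idiv       -> -70
bipush -6  -> -70 -6
imul       -> 420
bipush -32 -> 420 -32
iadd       -> 388
ineg       -> -388
bipush 11  -> -388 11
iadd       -> -377
bipush 6   -> -377 6
isub       -> -383
bipush -2  -> -383 -2
ineg       -> -383 2
bipush -9  -> -383 2 -9
isub       -> -383 11
bipush -3  -> -383 11 -3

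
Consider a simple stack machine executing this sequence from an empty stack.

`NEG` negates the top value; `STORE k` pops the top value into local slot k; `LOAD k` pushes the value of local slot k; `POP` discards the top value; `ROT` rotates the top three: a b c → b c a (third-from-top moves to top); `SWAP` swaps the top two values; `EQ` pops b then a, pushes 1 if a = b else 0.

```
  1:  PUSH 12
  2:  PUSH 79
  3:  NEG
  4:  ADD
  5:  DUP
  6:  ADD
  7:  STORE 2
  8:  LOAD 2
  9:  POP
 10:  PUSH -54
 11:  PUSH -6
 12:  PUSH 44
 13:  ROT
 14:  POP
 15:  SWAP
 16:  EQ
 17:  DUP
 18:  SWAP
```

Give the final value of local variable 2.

PUSH 12  → 12
PUSH 79  → 12 79
NEG      → 12 -79
ADD      → -67
DUP      → -67 -67
ADD      → -134
STORE 2  → (empty)
LOAD 2   → -134
POP      → (empty)
PUSH -54 → -54
PUSH -6  → -54 -6
PUSH 44  → -54 -6 44
ROT      → -6 44 -54
POP      → -6 44
SWAP     → 44 -6
EQ       → 0
DUP      → 0 0
SWAP     → 0 0

-134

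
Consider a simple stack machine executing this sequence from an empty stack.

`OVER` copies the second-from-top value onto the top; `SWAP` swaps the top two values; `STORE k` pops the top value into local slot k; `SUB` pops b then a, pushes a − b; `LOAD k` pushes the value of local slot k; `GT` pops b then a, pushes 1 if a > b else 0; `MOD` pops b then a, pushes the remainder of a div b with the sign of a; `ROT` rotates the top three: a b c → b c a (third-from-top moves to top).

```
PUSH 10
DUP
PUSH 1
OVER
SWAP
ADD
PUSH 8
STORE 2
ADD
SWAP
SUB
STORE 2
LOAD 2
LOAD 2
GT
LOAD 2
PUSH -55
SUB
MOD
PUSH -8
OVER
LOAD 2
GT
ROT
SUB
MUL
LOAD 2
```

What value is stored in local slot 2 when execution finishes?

PUSH 10  -> [10]
DUP      -> [10, 10]
PUSH 1   -> [10, 10, 1]
OVER     -> [10, 10, 1, 10]
SWAP     -> [10, 10, 10, 1]
ADD      -> [10, 10, 11]
PUSH 8   -> [10, 10, 11, 8]
STORE 2  -> [10, 10, 11]
ADD      -> [10, 21]
SWAP     -> [21, 10]
SUB      -> [11]
STORE 2  -> []
LOAD 2   -> [11]
LOAD 2   -> [11, 11]
GT       -> [0]
LOAD 2   -> [0, 11]
PUSH -55 -> [0, 11, -55]
SUB      -> [0, 66]
MOD      -> [0]
PUSH -8  -> [0, -8]
OVER     -> [0, -8, 0]
LOAD 2   -> [0, -8, 0, 11]
GT       -> [0, -8, 0]
ROT      -> [-8, 0, 0]
SUB      -> [-8, 0]
MUL      -> [0]
LOAD 2   -> [0, 11]

11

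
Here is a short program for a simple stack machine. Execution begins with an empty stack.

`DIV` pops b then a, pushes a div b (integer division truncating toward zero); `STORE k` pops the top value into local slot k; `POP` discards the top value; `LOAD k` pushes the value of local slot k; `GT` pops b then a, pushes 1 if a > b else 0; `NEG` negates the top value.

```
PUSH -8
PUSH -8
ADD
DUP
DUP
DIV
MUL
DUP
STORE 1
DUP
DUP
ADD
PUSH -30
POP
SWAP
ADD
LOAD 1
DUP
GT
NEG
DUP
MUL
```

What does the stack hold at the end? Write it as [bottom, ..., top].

[-48, 0]

PUSH -8  → [-8]
PUSH -8  → [-8, -8]
ADD      → [-16]
DUP      → [-16, -16]
DUP      → [-16, -16, -16]
DIV      → [-16, 1]
MUL      → [-16]
DUP      → [-16, -16]
STORE 1  → [-16]
DUP      → [-16, -16]
DUP      → [-16, -16, -16]
ADD      → [-16, -32]
PUSH -30 → [-16, -32, -30]
POP      → [-16, -32]
SWAP     → [-32, -16]
ADD      → [-48]
LOAD 1   → [-48, -16]
DUP      → [-48, -16, -16]
GT       → [-48, 0]
NEG      → [-48, 0]
DUP      → [-48, 0, 0]
MUL      → [-48, 0]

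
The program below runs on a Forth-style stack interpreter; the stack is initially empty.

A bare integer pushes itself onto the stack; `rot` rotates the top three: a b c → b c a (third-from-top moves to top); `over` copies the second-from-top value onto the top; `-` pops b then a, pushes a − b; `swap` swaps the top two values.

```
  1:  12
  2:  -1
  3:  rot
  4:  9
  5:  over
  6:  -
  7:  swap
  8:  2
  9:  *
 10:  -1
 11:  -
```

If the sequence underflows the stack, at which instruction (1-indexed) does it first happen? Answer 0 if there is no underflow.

3

12  [12]
-1  [12, -1]
rot  — needs 3 operands, stack has 2 → underflow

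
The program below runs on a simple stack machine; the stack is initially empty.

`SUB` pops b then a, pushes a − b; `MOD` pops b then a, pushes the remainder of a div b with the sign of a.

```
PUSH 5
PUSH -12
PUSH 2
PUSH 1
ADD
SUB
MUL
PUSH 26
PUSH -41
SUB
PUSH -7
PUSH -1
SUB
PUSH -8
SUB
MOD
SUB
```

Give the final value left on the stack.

-76

PUSH 5    5
PUSH -12  5 -12
PUSH 2    5 -12 2
PUSH 1    5 -12 2 1
ADD       5 -12 3
SUB       5 -15
MUL       -75
PUSH 26   -75 26
PUSH -41  -75 26 -41
SUB       -75 67
PUSH -7   -75 67 -7
PUSH -1   -75 67 -7 -1
SUB       -75 67 -6
PUSH -8   -75 67 -6 -8
SUB       -75 67 2
MOD       -75 1
SUB       -76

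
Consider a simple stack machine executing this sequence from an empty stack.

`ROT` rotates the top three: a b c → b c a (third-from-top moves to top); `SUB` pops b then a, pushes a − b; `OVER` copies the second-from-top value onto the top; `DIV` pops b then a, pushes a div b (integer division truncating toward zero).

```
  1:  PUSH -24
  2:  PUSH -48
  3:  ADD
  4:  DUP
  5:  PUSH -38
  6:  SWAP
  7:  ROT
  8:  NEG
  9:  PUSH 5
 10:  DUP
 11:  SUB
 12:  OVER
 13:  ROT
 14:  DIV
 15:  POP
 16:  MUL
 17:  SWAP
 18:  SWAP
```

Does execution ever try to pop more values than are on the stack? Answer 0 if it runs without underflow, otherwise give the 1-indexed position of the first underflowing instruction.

0

PUSH -24  [-24]
PUSH -48  [-24, -48]
ADD       [-72]
DUP       [-72, -72]
PUSH -38  [-72, -72, -38]
SWAP      [-72, -38, -72]
ROT       [-38, -72, -72]
NEG       [-38, -72, 72]
PUSH 5    [-38, -72, 72, 5]
DUP       [-38, -72, 72, 5, 5]
SUB       [-38, -72, 72, 0]
OVER      [-38, -72, 72, 0, 72]
ROT       [-38, -72, 0, 72, 72]
DIV       [-38, -72, 0, 1]
POP       [-38, -72, 0]
MUL       [-38, 0]
SWAP      [0, -38]
SWAP      [-38, 0]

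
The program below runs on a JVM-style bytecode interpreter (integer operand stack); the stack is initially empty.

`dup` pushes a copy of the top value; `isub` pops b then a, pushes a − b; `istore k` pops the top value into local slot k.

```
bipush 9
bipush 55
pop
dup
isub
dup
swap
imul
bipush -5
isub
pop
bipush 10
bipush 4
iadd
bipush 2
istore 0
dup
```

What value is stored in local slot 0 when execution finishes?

bipush 9  : 9
bipush 55 : 9 55
pop       : 9
dup       : 9 9
isub      : 0
dup       : 0 0
swap      : 0 0
imul      : 0
bipush -5 : 0 -5
isub      : 5
pop       : (empty)
bipush 10 : 10
bipush 4  : 10 4
iadd      : 14
bipush 2  : 14 2
istore 0  : 14
dup       : 14 14

2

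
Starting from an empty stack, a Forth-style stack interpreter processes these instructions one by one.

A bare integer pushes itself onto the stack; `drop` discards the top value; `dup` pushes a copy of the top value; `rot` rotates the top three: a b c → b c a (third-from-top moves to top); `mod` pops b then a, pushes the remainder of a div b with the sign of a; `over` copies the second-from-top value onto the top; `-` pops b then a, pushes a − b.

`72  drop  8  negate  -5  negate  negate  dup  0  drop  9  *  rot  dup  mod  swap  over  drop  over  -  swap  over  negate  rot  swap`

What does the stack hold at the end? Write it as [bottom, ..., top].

[-5, 0, -45, 45]

72     -> [72]
drop   -> []
8      -> [8]
negate -> [-8]
-5     -> [-8, -5]
negate -> [-8, 5]
negate -> [-8, -5]
dup    -> [-8, -5, -5]
0      -> [-8, -5, -5, 0]
drop   -> [-8, -5, -5]
9      -> [-8, -5, -5, 9]
*      -> [-8, -5, -45]
rot    -> [-5, -45, -8]
dup    -> [-5, -45, -8, -8]
mod    -> [-5, -45, 0]
swap   -> [-5, 0, -45]
over   -> [-5, 0, -45, 0]
drop   -> [-5, 0, -45]
over   -> [-5, 0, -45, 0]
-      -> [-5, 0, -45]
swap   -> [-5, -45, 0]
over   -> [-5, -45, 0, -45]
negate -> [-5, -45, 0, 45]
rot    -> [-5, 0, 45, -45]
swap   -> [-5, 0, -45, 45]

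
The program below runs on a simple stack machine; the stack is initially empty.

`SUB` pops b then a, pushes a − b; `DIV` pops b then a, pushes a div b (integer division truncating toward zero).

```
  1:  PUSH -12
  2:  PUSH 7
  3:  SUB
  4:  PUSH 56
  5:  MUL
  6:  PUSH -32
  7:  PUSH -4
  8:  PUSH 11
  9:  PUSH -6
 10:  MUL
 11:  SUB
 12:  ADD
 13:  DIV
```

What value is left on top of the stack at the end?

-35

PUSH -12 -> [-12]
PUSH 7   -> [-12, 7]
SUB      -> [-19]
PUSH 56  -> [-19, 56]
MUL      -> [-1064]
PUSH -32 -> [-1064, -32]
PUSH -4  -> [-1064, -32, -4]
PUSH 11  -> [-1064, -32, -4, 11]
PUSH -6  -> [-1064, -32, -4, 11, -6]
MUL      -> [-1064, -32, -4, -66]
SUB      -> [-1064, -32, 62]
ADD      -> [-1064, 30]
DIV      -> [-35]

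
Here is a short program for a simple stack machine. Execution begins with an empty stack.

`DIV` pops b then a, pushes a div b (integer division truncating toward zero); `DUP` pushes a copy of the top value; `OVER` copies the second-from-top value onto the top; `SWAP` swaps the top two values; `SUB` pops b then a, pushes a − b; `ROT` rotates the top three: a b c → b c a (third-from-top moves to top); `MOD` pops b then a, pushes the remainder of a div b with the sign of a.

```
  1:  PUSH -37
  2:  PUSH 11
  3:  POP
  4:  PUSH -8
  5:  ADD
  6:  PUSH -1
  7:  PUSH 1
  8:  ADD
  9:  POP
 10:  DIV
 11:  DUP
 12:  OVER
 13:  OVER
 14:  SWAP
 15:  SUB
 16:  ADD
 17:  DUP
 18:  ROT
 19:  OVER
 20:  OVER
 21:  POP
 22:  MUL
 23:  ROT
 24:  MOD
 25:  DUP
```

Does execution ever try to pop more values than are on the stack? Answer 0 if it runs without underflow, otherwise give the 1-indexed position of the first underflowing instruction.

10

PUSH -37 : [-37]
PUSH 11  : [-37, 11]
POP      : [-37]
PUSH -8  : [-37, -8]
ADD      : [-45]
PUSH -1  : [-45, -1]
PUSH 1   : [-45, -1, 1]
ADD      : [-45, 0]
POP      : [-45]
DIV  — needs 2 operands, stack has 1 → underflow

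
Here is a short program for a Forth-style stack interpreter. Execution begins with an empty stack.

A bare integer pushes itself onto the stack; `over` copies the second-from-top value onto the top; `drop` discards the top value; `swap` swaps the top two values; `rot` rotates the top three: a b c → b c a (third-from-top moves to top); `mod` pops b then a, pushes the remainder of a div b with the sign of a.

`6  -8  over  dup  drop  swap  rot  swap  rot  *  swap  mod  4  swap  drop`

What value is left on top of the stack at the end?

4

6    → [6]
-8   → [6, -8]
over → [6, -8, 6]
dup  → [6, -8, 6, 6]
drop → [6, -8, 6]
swap → [6, 6, -8]
rot  → [6, -8, 6]
swap → [6, 6, -8]
rot  → [6, -8, 6]
*    → [6, -48]
swap → [-48, 6]
mod  → [0]
4    → [0, 4]
swap → [4, 0]
drop → [4]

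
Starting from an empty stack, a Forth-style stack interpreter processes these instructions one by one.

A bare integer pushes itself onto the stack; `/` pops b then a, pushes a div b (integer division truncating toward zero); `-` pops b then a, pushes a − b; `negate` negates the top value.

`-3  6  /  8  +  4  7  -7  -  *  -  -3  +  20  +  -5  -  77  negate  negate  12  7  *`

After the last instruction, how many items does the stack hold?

-3     → -3
6      → -3 6
/      → 0
8      → 0 8
+      → 8
4      → 8 4
7      → 8 4 7
-7     → 8 4 7 -7
-      → 8 4 14
*      → 8 56
-      → -48
-3     → -48 -3
+      → -51
20     → -51 20
+      → -31
-5     → -31 -5
-      → -26
77     → -26 77
negate → -26 -77
negate → -26 77
12     → -26 77 12
7      → -26 77 12 7
*      → -26 77 84

3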